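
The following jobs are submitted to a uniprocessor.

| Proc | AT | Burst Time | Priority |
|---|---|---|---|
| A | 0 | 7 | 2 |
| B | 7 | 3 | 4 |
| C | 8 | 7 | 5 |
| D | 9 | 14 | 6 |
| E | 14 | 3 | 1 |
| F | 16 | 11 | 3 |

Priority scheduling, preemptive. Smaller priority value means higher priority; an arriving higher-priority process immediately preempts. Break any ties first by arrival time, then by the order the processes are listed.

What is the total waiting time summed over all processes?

39

Gantt: | A 0-7 | B 7-10 | C 10-14 | E 14-17 | F 17-28 | C 28-31 | D 31-45 |
Completion: A=7  B=10  C=31  D=45  E=17  F=28
Turnaround (C−A): A=7  B=3  C=23  D=36  E=3  F=12
Waiting = turnaround − burst: A=0, B=0, C=16, D=22, E=0, F=1
Total waiting = 0 + 0 + 16 + 22 + 0 + 1 = 39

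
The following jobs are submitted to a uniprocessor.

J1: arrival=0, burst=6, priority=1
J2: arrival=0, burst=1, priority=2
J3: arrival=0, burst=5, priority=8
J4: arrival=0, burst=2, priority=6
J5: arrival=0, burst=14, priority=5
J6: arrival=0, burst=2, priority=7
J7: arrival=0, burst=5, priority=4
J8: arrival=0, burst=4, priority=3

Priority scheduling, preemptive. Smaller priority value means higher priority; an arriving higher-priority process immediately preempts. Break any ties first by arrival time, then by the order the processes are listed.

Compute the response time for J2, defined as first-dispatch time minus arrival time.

6

Schedule: | J1 0-6 | J2 6-7 | J8 7-11 | J7 11-16 | J5 16-30 | J4 30-32 | J6 32-34 | J3 34-39 |
Completion: J1=6  J2=7  J3=39  J4=32  J5=30  J6=34  J7=16  J8=11
Turnaround (C−A): J1=6  J2=7  J3=39  J4=32  J5=30  J6=34  J7=16  J8=11
Response(J2) = first start − arrival = 6 − 0 = 6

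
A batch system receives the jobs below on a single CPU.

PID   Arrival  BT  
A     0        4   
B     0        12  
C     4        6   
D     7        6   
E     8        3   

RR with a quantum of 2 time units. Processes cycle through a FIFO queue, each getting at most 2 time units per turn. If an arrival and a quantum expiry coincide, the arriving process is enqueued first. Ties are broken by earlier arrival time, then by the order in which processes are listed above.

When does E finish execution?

Timeline: | A 0-2 | B 2-4 | A 4-6 | C 6-8 | B 8-10 | D 10-12 | E 12-14 | C 14-16 | B 16-18 | D 18-20 | E 20-21 | C 21-23 | B 23-25 | D 25-27 | B 27-31 |
Completion: A=6  B=31  C=23  D=27  E=21
Turnaround (C−A): A=6  B=31  C=19  D=20  E=13

21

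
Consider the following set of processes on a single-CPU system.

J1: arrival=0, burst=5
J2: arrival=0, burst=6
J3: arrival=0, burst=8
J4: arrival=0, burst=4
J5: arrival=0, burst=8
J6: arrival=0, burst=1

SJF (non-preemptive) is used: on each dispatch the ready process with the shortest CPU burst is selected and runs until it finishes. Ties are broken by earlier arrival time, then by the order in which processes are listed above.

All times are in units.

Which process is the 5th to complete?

J3

Timeline: | J6 0-1 | J4 1-5 | J1 5-10 | J2 10-16 | J3 16-24 | J5 24-32 |
Completion: J1=10  J2=16  J3=24  J4=5  J5=32  J6=1
Turnaround (C−A): J1=10  J2=16  J3=24  J4=5  J5=32  J6=1
Finish order: J6 → J4 → J1 → J2 → J3 → J5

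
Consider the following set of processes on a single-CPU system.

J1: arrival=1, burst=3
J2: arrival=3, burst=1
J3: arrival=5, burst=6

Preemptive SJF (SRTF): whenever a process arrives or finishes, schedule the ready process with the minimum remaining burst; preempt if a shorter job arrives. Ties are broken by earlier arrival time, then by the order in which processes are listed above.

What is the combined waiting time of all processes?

Gantt: | idle 0-1 | J1 1-4 | J2 4-5 | J3 5-11 |
Completion: J1=4  J2=5  J3=11
Waiting = turnaround − burst: J1=0, J2=1, J3=0
Total waiting = 0 + 1 + 0 = 1

1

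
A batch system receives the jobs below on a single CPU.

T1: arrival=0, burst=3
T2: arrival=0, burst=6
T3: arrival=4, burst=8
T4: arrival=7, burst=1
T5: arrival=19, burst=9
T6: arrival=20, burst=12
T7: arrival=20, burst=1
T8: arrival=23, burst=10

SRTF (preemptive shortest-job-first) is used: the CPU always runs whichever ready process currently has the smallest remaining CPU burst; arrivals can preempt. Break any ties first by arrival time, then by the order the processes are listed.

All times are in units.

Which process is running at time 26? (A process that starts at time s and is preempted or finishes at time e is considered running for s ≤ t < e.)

T5

Gantt: | T1 0-3 | T2 3-7 | T4 7-8 | T2 8-10 | T3 10-18 | idle 18-19 | T5 19-20 | T7 20-21 | T5 21-29 | T8 29-39 | T6 39-51 |
Completion: T1=3  T2=10  T3=18  T4=8  T5=29  T6=51  T7=21  T8=39
Turnaround (C−A): T1=3  T2=10  T3=14  T4=1  T5=10  T6=31  T7=1  T8=16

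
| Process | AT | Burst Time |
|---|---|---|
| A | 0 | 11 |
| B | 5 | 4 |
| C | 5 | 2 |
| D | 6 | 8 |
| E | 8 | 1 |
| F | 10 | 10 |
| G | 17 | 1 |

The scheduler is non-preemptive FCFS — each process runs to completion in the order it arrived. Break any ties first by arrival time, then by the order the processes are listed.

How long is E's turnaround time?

Timeline: | A 0-11 | B 11-15 | C 15-17 | D 17-25 | E 25-26 | F 26-36 | G 36-37 |
Completion: A=11  B=15  C=17  D=25  E=26  F=36  G=37
Turnaround (C−A): A=11  B=10  C=12  D=19  E=18  F=26  G=20
Turnaround(E) = completion − arrival = 26 − 8 = 18

18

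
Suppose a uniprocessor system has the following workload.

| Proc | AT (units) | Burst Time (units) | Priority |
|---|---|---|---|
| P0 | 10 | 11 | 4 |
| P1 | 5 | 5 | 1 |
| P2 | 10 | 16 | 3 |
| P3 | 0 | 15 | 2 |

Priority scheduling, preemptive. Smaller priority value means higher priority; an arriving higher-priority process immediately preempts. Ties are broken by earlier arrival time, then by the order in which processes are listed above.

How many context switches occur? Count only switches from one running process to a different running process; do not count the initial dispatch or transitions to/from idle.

4

Timeline: | P3 0-5 | P1 5-10 | P3 10-20 | P2 20-36 | P0 36-47 |
Completion: P0=47  P1=10  P2=36  P3=20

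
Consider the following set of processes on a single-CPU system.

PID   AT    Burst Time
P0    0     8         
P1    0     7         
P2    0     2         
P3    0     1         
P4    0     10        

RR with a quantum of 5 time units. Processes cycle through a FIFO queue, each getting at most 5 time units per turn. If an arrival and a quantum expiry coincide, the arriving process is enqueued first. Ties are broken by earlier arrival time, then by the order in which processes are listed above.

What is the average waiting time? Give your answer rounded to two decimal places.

13.80

Gantt: | P0 0-5 | P1 5-10 | P2 10-12 | P3 12-13 | P4 13-18 | P0 18-21 | P1 21-23 | P4 23-28 |
Completion: P0=21  P1=23  P2=12  P3=13  P4=28
Turnaround (C−A): P0=21  P1=23  P2=12  P3=13  P4=28
Waiting times: P0=13, P1=16, P2=10, P3=12, P4=18
Average waiting = (13+16+10+12+18) / 5 = 69/5 = 13.80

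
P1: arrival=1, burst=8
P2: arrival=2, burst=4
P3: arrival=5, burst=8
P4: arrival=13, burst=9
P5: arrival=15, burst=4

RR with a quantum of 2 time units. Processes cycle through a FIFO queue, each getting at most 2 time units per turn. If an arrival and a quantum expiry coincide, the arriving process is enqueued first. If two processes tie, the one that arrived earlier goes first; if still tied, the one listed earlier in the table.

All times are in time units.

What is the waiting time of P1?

10

Schedule: | idle 0-1 | P1 1-3 | P2 3-5 | P1 5-7 | P3 7-9 | P2 9-11 | P1 11-13 | P3 13-15 | P4 15-17 | P1 17-19 | P5 19-21 | P3 21-23 | P4 23-25 | P5 25-27 | P3 27-29 | P4 29-34 |
Completion: P1=19  P2=11  P3=29  P4=34  P5=27
Turnaround (C−A): P1=18  P2=9  P3=24  P4=21  P5=12
Waiting(P1) = turnaround − burst = 18 − 8 = 10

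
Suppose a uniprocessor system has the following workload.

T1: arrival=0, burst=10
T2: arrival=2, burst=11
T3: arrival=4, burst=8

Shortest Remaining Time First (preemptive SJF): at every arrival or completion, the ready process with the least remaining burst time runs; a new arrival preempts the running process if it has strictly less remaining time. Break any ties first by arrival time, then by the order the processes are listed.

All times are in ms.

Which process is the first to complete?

Schedule: | T1 0-10 | T3 10-18 | T2 18-29 |
Completion: T1=10  T2=29  T3=18
Finish order: T1 → T3 → T2

T1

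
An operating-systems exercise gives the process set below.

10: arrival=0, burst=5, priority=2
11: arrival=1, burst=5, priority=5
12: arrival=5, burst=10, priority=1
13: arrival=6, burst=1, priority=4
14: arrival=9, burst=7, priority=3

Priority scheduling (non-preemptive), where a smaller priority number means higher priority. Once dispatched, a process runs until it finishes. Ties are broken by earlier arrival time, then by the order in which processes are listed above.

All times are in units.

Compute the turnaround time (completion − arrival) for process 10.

Gantt: | 10 0-5 | 12 5-15 | 14 15-22 | 13 22-23 | 11 23-28 |
Completion: 10=5  11=28  12=15  13=23  14=22
Turnaround (C−A): 10=5  11=27  12=10  13=17  14=13
Turnaround(10) = completion − arrival = 5 − 0 = 5

5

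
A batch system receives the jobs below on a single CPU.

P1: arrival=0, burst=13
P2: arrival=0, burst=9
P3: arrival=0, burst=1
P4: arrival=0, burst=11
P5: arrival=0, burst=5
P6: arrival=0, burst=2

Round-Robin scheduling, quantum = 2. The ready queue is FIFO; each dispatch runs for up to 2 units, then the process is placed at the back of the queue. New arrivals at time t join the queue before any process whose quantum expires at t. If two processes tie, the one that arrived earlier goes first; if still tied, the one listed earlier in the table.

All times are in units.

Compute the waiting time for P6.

Schedule: | P1 0-2 | P2 2-4 | P3 4-5 | P4 5-7 | P5 7-9 | P6 9-11 | P1 11-13 | P2 13-15 | P4 15-17 | P5 17-19 | P1 19-21 | P2 21-23 | P4 23-25 | P5 25-26 | P1 26-28 | P2 28-30 | P4 30-32 | P1 32-34 | P2 34-35 | P4 35-37 | P1 37-39 | P4 39-40 | P1 40-41 |
Completion: P1=41  P2=35  P3=5  P4=40  P5=26  P6=11
Turnaround (C−A): P1=41  P2=35  P3=5  P4=40  P5=26  P6=11
Waiting(P6) = turnaround − burst = 11 − 2 = 9

9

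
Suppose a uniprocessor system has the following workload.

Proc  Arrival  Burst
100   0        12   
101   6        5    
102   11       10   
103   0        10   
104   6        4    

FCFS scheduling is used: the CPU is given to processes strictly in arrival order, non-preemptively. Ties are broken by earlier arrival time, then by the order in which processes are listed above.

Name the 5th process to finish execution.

Schedule: | 100 0-12 | 103 12-22 | 101 22-27 | 104 27-31 | 102 31-41 |
Completion: 100=12  101=27  102=41  103=22  104=31
Turnaround (C−A): 100=12  101=21  102=30  103=22  104=25
Finish order: 100 → 103 → 101 → 104 → 102

102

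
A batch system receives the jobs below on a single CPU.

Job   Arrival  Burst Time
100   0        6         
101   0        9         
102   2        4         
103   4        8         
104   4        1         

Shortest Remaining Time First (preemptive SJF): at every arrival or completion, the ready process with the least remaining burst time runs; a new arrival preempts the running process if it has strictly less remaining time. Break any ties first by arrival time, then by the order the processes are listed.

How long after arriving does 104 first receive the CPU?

Gantt: | 100 0-4 | 104 4-5 | 100 5-7 | 102 7-11 | 103 11-19 | 101 19-28 |
Completion: 100=7  101=28  102=11  103=19  104=5
Turnaround (C−A): 100=7  101=28  102=9  103=15  104=1
Response(104) = first start − arrival = 4 − 4 = 0

0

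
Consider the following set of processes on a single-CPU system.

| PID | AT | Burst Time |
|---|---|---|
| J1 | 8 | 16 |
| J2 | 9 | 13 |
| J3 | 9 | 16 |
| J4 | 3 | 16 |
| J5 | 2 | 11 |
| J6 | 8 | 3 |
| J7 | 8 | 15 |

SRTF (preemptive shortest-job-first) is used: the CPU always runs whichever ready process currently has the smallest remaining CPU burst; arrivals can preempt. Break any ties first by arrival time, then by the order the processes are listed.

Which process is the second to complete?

Schedule: | idle 0-2 | J5 2-8 | J6 8-11 | J5 11-16 | J2 16-29 | J7 29-44 | J4 44-60 | J1 60-76 | J3 76-92 |
Completion: J1=76  J2=29  J3=92  J4=60  J5=16  J6=11  J7=44
Turnaround (C−A): J1=68  J2=20  J3=83  J4=57  J5=14  J6=3  J7=36
Finish order: J6 → J5 → J2 → J7 → J4 → J1 → J3

J5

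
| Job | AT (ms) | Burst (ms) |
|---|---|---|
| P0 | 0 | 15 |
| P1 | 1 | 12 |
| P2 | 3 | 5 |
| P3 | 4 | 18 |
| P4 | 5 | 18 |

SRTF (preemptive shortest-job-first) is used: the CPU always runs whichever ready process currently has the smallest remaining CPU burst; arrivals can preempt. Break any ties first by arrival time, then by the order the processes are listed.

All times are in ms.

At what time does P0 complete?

32

Gantt: | P0 0-1 | P1 1-3 | P2 3-8 | P1 8-18 | P0 18-32 | P3 32-50 | P4 50-68 |
Completion: P0=32  P1=18  P2=8  P3=50  P4=68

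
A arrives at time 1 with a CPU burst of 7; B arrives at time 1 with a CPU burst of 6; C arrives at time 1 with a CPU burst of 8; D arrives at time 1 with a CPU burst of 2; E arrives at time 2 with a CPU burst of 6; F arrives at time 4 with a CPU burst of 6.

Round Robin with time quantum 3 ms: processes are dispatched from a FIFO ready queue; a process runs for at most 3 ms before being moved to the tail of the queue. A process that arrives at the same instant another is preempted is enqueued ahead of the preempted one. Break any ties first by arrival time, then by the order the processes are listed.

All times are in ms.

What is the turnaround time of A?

Gantt: | idle 0-1 | A 1-4 | B 4-7 | C 7-10 | D 10-12 | E 12-15 | F 15-18 | A 18-21 | B 21-24 | C 24-27 | E 27-30 | F 30-33 | A 33-34 | C 34-36 |
Completion: A=34  B=24  C=36  D=12  E=30  F=33
Turnaround(A) = completion − arrival = 34 − 1 = 33

33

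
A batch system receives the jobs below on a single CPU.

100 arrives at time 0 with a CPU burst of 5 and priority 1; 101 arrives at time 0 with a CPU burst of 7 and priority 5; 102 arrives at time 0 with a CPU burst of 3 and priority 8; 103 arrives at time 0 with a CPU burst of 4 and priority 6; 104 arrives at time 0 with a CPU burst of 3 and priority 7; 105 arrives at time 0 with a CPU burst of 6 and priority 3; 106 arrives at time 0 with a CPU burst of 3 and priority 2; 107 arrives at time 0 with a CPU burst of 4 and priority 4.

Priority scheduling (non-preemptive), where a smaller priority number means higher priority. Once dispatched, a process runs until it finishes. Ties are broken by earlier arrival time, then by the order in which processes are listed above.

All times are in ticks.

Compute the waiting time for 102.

32

Schedule: | 100 0-5 | 106 5-8 | 105 8-14 | 107 14-18 | 101 18-25 | 103 25-29 | 104 29-32 | 102 32-35 |
Completion: 100=5  101=25  102=35  103=29  104=32  105=14  106=8  107=18
Turnaround (C−A): 100=5  101=25  102=35  103=29  104=32  105=14  106=8  107=18
Waiting(102) = turnaround − burst = 35 − 3 = 32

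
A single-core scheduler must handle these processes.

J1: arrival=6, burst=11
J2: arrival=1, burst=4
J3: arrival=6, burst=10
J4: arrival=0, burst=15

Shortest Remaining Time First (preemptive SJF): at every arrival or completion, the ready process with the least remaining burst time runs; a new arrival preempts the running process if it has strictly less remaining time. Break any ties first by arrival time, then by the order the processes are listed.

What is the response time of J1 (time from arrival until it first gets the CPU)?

10

Timeline: | J4 0-1 | J2 1-5 | J4 5-6 | J3 6-16 | J1 16-27 | J4 27-40 |
Completion: J1=27  J2=5  J3=16  J4=40
Turnaround (C−A): J1=21  J2=4  J3=10  J4=40
Response(J1) = first start − arrival = 16 − 6 = 10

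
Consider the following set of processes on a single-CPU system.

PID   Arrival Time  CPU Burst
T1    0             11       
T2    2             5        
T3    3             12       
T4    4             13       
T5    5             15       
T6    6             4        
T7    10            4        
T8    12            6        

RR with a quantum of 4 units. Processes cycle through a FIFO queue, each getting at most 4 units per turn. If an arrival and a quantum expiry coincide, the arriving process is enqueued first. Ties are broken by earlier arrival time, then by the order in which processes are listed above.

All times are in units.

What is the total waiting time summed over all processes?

Timeline: | T1 0-4 | T2 4-8 | T3 8-12 | T4 12-16 | T1 16-20 | T5 20-24 | T6 24-28 | T2 28-29 | T7 29-33 | T8 33-37 | T3 37-41 | T4 41-45 | T1 45-48 | T5 48-52 | T8 52-54 | T3 54-58 | T4 58-62 | T5 62-66 | T4 66-67 | T5 67-70 |
Completion: T1=48  T2=29  T3=58  T4=67  T5=70  T6=28  T7=33  T8=54
Waiting = turnaround − burst: T1=37, T2=22, T3=43, T4=50, T5=50, T6=18, T7=19, T8=36
Total waiting = 37 + 22 + 43 + 50 + 50 + 18 + 19 + 36 = 275

275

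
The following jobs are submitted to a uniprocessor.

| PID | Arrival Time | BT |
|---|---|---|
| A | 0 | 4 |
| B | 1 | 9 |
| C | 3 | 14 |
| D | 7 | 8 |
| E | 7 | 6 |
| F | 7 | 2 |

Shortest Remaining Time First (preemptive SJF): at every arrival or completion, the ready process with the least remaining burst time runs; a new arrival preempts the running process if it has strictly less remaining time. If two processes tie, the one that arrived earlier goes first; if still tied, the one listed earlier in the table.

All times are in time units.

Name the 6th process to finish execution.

Timeline: | A 0-4 | B 4-7 | F 7-9 | B 9-15 | E 15-21 | D 21-29 | C 29-43 |
Completion: A=4  B=15  C=43  D=29  E=21  F=9
Turnaround (C−A): A=4  B=14  C=40  D=22  E=14  F=2
Finish order: A → F → B → E → D → C

C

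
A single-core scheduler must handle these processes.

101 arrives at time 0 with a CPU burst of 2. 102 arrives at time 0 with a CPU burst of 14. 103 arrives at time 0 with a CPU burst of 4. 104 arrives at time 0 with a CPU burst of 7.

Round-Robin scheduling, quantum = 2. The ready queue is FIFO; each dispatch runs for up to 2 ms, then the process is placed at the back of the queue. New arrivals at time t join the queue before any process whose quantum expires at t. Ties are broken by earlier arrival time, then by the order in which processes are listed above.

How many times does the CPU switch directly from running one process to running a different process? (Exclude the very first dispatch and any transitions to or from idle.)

Gantt: | 101 0-2 | 102 2-4 | 103 4-6 | 104 6-8 | 102 8-10 | 103 10-12 | 104 12-14 | 102 14-16 | 104 16-18 | 102 18-20 | 104 20-21 | 102 21-27 |
Completion: 101=2  102=27  103=12  104=21

11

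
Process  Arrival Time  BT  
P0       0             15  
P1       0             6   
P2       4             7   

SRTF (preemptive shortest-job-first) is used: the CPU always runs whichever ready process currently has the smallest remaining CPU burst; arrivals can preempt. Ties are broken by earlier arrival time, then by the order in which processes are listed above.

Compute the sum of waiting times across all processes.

15

Gantt: | P1 0-6 | P2 6-13 | P0 13-28 |
Completion: P0=28  P1=6  P2=13
Turnaround (C−A): P0=28  P1=6  P2=9
Waiting = turnaround − burst: P0=13, P1=0, P2=2
Total waiting = 13 + 0 + 2 = 15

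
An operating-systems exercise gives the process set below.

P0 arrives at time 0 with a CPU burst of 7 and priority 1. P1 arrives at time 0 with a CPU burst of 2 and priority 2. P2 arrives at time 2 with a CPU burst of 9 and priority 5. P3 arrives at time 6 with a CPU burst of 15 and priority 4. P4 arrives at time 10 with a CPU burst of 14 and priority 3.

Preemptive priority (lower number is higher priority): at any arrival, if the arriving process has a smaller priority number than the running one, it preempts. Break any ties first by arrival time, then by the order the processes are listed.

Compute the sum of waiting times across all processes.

Schedule: | P0 0-7 | P1 7-9 | P3 9-10 | P4 10-24 | P3 24-38 | P2 38-47 |
Completion: P0=7  P1=9  P2=47  P3=38  P4=24
Turnaround (C−A): P0=7  P1=9  P2=45  P3=32  P4=14
Waiting = turnaround − burst: P0=0, P1=7, P2=36, P3=17, P4=0
Total waiting = 0 + 7 + 36 + 17 + 0 = 60

60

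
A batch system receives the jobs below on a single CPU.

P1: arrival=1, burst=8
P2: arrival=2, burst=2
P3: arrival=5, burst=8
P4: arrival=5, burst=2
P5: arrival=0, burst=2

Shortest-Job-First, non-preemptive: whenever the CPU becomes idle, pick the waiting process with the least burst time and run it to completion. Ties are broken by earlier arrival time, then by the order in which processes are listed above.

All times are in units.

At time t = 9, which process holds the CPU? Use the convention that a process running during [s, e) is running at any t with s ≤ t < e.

Schedule: | P5 0-2 | P2 2-4 | P1 4-12 | P4 12-14 | P3 14-22 |
Completion: P1=12  P2=4  P3=22  P4=14  P5=2
Turnaround (C−A): P1=11  P2=2  P3=17  P4=9  P5=2

P1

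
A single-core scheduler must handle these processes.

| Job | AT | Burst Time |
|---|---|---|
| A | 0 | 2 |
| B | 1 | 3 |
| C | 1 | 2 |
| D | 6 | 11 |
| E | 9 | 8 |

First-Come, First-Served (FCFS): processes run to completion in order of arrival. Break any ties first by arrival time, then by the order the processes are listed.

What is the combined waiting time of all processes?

15

Schedule: | A 0-2 | B 2-5 | C 5-7 | D 7-18 | E 18-26 |
Completion: A=2  B=5  C=7  D=18  E=26
Turnaround (C−A): A=2  B=4  C=6  D=12  E=17
Waiting = turnaround − burst: A=0, B=1, C=4, D=1, E=9
Total waiting = 0 + 1 + 4 + 1 + 9 = 15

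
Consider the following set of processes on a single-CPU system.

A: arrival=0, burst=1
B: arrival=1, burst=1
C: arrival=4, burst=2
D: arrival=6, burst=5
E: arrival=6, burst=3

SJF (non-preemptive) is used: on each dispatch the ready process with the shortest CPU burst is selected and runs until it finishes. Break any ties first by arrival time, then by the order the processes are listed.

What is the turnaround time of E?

Timeline: | A 0-1 | B 1-2 | idle 2-4 | C 4-6 | E 6-9 | D 9-14 |
Completion: A=1  B=2  C=6  D=14  E=9
Turnaround(E) = completion − arrival = 9 − 6 = 3

3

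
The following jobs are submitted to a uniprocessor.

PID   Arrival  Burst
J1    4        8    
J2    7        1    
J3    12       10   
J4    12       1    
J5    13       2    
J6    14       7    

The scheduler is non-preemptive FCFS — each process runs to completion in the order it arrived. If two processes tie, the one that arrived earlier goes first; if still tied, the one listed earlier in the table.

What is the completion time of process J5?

Schedule: | idle 0-4 | J1 4-12 | J2 12-13 | J3 13-23 | J4 23-24 | J5 24-26 | J6 26-33 |
Completion: J1=12  J2=13  J3=23  J4=24  J5=26  J6=33
Turnaround (C−A): J1=8  J2=6  J3=11  J4=12  J5=13  J6=19

26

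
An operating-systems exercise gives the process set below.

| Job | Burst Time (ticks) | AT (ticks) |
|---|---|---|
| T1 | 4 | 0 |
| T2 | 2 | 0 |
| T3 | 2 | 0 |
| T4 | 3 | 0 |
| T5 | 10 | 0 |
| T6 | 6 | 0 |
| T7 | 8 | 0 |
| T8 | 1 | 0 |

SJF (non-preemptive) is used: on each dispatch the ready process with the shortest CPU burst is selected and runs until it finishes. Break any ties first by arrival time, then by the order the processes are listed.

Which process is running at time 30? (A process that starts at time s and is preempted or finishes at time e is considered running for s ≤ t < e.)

Gantt: | T8 0-1 | T2 1-3 | T3 3-5 | T4 5-8 | T1 8-12 | T6 12-18 | T7 18-26 | T5 26-36 |
Completion: T1=12  T2=3  T3=5  T4=8  T5=36  T6=18  T7=26  T8=1
Turnaround (C−A): T1=12  T2=3  T3=5  T4=8  T5=36  T6=18  T7=26  T8=1

T5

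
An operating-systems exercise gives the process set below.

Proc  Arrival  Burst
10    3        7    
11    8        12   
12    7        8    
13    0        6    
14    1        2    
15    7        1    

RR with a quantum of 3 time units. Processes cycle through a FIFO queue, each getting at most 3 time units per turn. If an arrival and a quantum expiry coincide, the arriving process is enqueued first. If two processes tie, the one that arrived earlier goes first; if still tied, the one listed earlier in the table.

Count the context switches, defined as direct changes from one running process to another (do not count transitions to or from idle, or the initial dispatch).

12

Timeline: | 13 0-3 | 14 3-5 | 10 5-8 | 13 8-11 | 12 11-14 | 15 14-15 | 11 15-18 | 10 18-21 | 12 21-24 | 11 24-27 | 10 27-28 | 12 28-30 | 11 30-36 |
Completion: 10=28  11=36  12=30  13=11  14=5  15=15
Turnaround (C−A): 10=25  11=28  12=23  13=11  14=4  15=8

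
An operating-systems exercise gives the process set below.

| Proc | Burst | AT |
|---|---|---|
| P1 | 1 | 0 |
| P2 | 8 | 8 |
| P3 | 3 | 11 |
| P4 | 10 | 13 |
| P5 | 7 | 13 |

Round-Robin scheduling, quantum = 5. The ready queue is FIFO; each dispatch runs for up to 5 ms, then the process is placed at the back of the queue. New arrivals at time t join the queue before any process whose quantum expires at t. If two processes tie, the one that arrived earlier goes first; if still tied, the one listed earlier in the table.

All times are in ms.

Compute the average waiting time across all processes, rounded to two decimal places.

8.40

Schedule: | P1 0-1 | idle 1-8 | P2 8-13 | P3 13-16 | P4 16-21 | P5 21-26 | P2 26-29 | P4 29-34 | P5 34-36 |
Completion: P1=1  P2=29  P3=16  P4=34  P5=36
Waiting times: P1=0, P2=13, P3=2, P4=11, P5=16
Average waiting = (0+13+2+11+16) / 5 = 42/5 = 8.40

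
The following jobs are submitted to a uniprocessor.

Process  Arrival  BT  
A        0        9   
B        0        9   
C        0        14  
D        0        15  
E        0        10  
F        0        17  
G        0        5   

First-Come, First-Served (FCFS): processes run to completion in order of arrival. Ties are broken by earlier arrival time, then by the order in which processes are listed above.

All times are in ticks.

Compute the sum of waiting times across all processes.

Schedule: | A 0-9 | B 9-18 | C 18-32 | D 32-47 | E 47-57 | F 57-74 | G 74-79 |
Completion: A=9  B=18  C=32  D=47  E=57  F=74  G=79
Turnaround (C−A): A=9  B=18  C=32  D=47  E=57  F=74  G=79
Waiting = turnaround − burst: A=0, B=9, C=18, D=32, E=47, F=57, G=74
Total waiting = 0 + 9 + 18 + 32 + 47 + 57 + 74 = 237

237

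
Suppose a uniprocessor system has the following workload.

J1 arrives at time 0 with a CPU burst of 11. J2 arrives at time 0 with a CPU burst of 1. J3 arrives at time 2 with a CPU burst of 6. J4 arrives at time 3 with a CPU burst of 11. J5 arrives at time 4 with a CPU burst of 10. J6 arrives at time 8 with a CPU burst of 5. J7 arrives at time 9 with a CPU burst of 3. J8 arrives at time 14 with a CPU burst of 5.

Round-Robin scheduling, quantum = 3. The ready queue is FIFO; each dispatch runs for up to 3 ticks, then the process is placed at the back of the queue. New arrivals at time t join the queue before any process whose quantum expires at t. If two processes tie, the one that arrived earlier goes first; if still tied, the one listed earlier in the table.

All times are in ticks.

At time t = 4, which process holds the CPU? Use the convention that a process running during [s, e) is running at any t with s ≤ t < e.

Schedule: | J1 0-3 | J2 3-4 | J3 4-7 | J4 7-10 | J1 10-13 | J5 13-16 | J3 16-19 | J6 19-22 | J7 22-25 | J4 25-28 | J1 28-31 | J8 31-34 | J5 34-37 | J6 37-39 | J4 39-42 | J1 42-44 | J8 44-46 | J5 46-49 | J4 49-51 | J5 51-52 |
Completion: J1=44  J2=4  J3=19  J4=51  J5=52  J6=39  J7=25  J8=46
Turnaround (C−A): J1=44  J2=4  J3=17  J4=48  J5=48  J6=31  J7=16  J8=32

J3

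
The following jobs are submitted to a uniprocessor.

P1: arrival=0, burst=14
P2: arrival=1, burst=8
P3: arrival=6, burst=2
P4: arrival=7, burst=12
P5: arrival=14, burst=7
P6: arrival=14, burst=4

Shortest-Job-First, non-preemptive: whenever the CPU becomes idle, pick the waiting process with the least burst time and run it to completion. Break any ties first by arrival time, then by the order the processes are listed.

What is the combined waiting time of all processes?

70

Schedule: | P1 0-14 | P3 14-16 | P6 16-20 | P5 20-27 | P2 27-35 | P4 35-47 |
Completion: P1=14  P2=35  P3=16  P4=47  P5=27  P6=20
Turnaround (C−A): P1=14  P2=34  P3=10  P4=40  P5=13  P6=6
Waiting = turnaround − burst: P1=0, P2=26, P3=8, P4=28, P5=6, P6=2
Total waiting = 0 + 26 + 8 + 28 + 6 + 2 = 70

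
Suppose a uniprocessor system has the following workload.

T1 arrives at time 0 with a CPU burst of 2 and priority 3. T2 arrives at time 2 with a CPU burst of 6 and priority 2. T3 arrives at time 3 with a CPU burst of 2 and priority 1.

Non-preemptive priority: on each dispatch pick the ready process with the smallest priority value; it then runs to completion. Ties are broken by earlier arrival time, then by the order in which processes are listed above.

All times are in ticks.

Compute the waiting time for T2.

Schedule: | T1 0-2 | T2 2-8 | T3 8-10 |
Completion: T1=2  T2=8  T3=10
Waiting(T2) = turnaround − burst = 6 − 6 = 0

0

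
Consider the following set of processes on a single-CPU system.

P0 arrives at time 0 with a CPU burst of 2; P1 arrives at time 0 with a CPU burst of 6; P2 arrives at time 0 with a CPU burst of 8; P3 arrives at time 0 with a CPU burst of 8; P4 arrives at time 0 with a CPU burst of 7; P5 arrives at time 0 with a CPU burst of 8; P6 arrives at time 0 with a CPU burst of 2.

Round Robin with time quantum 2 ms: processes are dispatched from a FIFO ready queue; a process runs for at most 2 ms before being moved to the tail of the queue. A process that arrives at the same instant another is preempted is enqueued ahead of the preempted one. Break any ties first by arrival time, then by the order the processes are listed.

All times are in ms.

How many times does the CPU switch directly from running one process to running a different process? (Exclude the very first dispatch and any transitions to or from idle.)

20

Gantt: | P0 0-2 | P1 2-4 | P2 4-6 | P3 6-8 | P4 8-10 | P5 10-12 | P6 12-14 | P1 14-16 | P2 16-18 | P3 18-20 | P4 20-22 | P5 22-24 | P1 24-26 | P2 26-28 | P3 28-30 | P4 30-32 | P5 32-34 | P2 34-36 | P3 36-38 | P4 38-39 | P5 39-41 |
Completion: P0=2  P1=26  P2=36  P3=38  P4=39  P5=41  P6=14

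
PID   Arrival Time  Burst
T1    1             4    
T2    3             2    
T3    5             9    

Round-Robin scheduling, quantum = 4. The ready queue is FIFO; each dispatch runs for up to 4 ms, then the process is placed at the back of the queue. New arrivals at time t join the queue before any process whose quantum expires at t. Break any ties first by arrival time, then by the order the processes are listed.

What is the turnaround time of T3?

11

Timeline: | idle 0-1 | T1 1-5 | T2 5-7 | T3 7-16 |
Completion: T1=5  T2=7  T3=16
Turnaround(T3) = completion − arrival = 16 − 5 = 11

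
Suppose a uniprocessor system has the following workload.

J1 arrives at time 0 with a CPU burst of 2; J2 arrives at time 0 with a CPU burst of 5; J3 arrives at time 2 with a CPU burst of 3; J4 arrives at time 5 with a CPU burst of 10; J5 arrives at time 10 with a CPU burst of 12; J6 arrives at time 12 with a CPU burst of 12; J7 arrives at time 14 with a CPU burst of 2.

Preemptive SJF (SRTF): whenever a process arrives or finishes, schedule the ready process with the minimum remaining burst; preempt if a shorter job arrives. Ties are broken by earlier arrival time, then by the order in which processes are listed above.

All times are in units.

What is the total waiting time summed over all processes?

Timeline: | J1 0-2 | J3 2-5 | J2 5-10 | J4 10-14 | J7 14-16 | J4 16-22 | J5 22-34 | J6 34-46 |
Completion: J1=2  J2=10  J3=5  J4=22  J5=34  J6=46  J7=16
Turnaround (C−A): J1=2  J2=10  J3=3  J4=17  J5=24  J6=34  J7=2
Waiting = turnaround − burst: J1=0, J2=5, J3=0, J4=7, J5=12, J6=22, J7=0
Total waiting = 0 + 5 + 0 + 7 + 12 + 22 + 0 = 46

46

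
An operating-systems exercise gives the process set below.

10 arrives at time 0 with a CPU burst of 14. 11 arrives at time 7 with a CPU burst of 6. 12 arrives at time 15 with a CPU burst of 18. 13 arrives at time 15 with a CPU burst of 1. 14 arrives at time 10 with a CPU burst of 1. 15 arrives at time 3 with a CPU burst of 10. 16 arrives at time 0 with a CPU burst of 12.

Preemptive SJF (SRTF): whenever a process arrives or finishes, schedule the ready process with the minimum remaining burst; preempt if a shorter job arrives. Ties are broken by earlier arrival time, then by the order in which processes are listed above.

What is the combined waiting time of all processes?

84

Schedule: | 16 0-10 | 14 10-11 | 16 11-13 | 11 13-15 | 13 15-16 | 11 16-20 | 15 20-30 | 10 30-44 | 12 44-62 |
Completion: 10=44  11=20  12=62  13=16  14=11  15=30  16=13
Turnaround (C−A): 10=44  11=13  12=47  13=1  14=1  15=27  16=13
Waiting = turnaround − burst: 10=30, 11=7, 12=29, 13=0, 14=0, 15=17, 16=1
Total waiting = 30 + 7 + 29 + 0 + 0 + 17 + 1 = 84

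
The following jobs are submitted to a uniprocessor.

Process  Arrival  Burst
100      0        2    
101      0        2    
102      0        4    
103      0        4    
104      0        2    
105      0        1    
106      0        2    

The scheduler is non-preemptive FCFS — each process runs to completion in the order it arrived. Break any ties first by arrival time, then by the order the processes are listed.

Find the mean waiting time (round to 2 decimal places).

Schedule: | 100 0-2 | 101 2-4 | 102 4-8 | 103 8-12 | 104 12-14 | 105 14-15 | 106 15-17 |
Completion: 100=2  101=4  102=8  103=12  104=14  105=15  106=17
Turnaround (C−A): 100=2  101=4  102=8  103=12  104=14  105=15  106=17
Waiting times: 100=0, 101=2, 102=4, 103=8, 104=12, 105=14, 106=15
Average waiting = (0+2+4+8+12+14+15) / 7 = 55/7 = 7.86

7.86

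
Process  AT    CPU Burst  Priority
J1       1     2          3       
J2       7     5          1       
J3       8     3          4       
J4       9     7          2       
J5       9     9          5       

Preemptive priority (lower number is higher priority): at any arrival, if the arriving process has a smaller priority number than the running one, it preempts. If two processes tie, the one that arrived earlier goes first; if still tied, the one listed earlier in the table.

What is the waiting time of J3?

11

Schedule: | idle 0-1 | J1 1-3 | idle 3-7 | J2 7-12 | J4 12-19 | J3 19-22 | J5 22-31 |
Completion: J1=3  J2=12  J3=22  J4=19  J5=31
Turnaround (C−A): J1=2  J2=5  J3=14  J4=10  J5=22
Waiting(J3) = turnaround − burst = 14 − 3 = 11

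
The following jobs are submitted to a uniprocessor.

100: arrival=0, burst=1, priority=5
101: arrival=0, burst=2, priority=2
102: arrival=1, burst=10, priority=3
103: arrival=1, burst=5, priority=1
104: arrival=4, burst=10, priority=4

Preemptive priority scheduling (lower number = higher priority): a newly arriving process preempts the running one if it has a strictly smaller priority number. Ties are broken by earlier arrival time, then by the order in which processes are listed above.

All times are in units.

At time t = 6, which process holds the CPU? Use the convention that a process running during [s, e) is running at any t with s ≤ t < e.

Schedule: | 101 0-1 | 103 1-6 | 101 6-7 | 102 7-17 | 104 17-27 | 100 27-28 |
Completion: 100=28  101=7  102=17  103=6  104=27

101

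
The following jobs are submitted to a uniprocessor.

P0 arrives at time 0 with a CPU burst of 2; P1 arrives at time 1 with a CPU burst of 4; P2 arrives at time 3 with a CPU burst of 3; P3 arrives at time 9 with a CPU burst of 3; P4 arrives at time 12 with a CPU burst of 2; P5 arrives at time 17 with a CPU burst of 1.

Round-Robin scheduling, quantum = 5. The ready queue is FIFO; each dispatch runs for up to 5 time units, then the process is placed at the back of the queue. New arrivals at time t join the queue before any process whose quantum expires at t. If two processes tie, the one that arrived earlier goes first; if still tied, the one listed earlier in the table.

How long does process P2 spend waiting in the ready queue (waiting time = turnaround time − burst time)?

Schedule: | P0 0-2 | P1 2-6 | P2 6-9 | P3 9-12 | P4 12-14 | idle 14-17 | P5 17-18 |
Completion: P0=2  P1=6  P2=9  P3=12  P4=14  P5=18
Waiting(P2) = turnaround − burst = 6 − 3 = 3

3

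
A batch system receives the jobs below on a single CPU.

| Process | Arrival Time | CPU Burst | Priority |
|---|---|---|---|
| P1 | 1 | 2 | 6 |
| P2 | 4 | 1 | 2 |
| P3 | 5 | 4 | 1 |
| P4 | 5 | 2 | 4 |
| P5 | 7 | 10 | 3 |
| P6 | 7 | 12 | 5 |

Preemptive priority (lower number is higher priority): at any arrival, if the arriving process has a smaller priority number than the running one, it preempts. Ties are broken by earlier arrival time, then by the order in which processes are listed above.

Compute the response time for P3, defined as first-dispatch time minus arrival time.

0

Schedule: | idle 0-1 | P1 1-3 | idle 3-4 | P2 4-5 | P3 5-9 | P5 9-19 | P4 19-21 | P6 21-33 |
Completion: P1=3  P2=5  P3=9  P4=21  P5=19  P6=33
Turnaround (C−A): P1=2  P2=1  P3=4  P4=16  P5=12  P6=26
Response(P3) = first start − arrival = 5 − 5 = 0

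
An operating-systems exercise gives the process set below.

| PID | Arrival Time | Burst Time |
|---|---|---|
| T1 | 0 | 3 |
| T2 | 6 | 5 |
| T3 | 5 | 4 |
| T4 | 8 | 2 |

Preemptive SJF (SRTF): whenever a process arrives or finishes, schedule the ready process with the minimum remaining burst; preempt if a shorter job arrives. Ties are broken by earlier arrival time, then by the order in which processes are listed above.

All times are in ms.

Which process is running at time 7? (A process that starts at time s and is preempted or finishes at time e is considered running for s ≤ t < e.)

Gantt: | T1 0-3 | idle 3-5 | T3 5-9 | T4 9-11 | T2 11-16 |
Completion: T1=3  T2=16  T3=9  T4=11

T3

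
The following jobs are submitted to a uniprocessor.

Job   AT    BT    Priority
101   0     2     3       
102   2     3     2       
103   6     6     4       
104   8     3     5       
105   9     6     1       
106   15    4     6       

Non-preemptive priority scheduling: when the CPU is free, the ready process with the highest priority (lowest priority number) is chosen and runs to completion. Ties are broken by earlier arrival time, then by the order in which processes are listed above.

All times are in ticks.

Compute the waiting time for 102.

Schedule: | 101 0-2 | 102 2-5 | idle 5-6 | 103 6-12 | 105 12-18 | 104 18-21 | 106 21-25 |
Completion: 101=2  102=5  103=12  104=21  105=18  106=25
Turnaround (C−A): 101=2  102=3  103=6  104=13  105=9  106=10
Waiting(102) = turnaround − burst = 3 − 3 = 0

0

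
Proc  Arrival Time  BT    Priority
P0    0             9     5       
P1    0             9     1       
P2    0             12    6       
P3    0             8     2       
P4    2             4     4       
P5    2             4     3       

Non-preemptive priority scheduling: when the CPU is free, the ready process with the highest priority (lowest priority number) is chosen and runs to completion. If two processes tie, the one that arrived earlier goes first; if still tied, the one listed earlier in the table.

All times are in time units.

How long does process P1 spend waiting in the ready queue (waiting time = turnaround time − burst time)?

Schedule: | P1 0-9 | P3 9-17 | P5 17-21 | P4 21-25 | P0 25-34 | P2 34-46 |
Completion: P0=34  P1=9  P2=46  P3=17  P4=25  P5=21
Waiting(P1) = turnaround − burst = 9 − 9 = 0

0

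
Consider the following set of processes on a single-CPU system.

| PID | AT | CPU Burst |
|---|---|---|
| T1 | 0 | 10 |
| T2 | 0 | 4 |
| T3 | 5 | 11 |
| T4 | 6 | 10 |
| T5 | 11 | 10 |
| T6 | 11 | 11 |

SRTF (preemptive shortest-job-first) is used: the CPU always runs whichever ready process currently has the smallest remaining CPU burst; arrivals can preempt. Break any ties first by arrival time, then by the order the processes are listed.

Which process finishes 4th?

Timeline: | T2 0-4 | T1 4-14 | T4 14-24 | T5 24-34 | T3 34-45 | T6 45-56 |
Completion: T1=14  T2=4  T3=45  T4=24  T5=34  T6=56
Finish order: T2 → T1 → T4 → T5 → T3 → T6

T5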